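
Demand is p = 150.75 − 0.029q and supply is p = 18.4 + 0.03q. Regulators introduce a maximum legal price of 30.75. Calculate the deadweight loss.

Competitive equilibrium: 150.75 − 0.029q = 18.4 + 0.03q → q* = 2243.22034, p* = 85.69661.
At the ceiling p = 30.75, quantity supplied = (30.75 − 18.4)/0.03 = 411.66667.
Willingness to pay at q' = 411.66667: 150.75 − 0.029·411.66667 = 138.81167.
Δq = 2243.22034 − 411.66667 = 1831.55367; wedge = 138.81167 − 30.75 = 108.06167.
Deadweight loss = ½ × 1831.55367 × 108.06167 = 98960.37.

98960.37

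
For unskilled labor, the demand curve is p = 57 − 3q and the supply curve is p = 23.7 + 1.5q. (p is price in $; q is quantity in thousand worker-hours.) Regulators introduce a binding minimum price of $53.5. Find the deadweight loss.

$87.42 thousand

Competitive equilibrium: 57 − 3q = 23.7 + 1.5q → q* = 7.4, p* = 34.8.
At the floor p = 53.5, quantity demanded = (57 − 53.5)/3 = 1.1667.
Sellers' marginal cost at q' = 1.1667: 23.7 + 1.5·1.1667 = 25.4501.
Δq = 7.4 − 1.1667 = 6.2333; wedge = 53.5 − 25.4501 = 28.0499.
DWL = ½ × 6.2333 × 28.0499 = $87.42 thousand.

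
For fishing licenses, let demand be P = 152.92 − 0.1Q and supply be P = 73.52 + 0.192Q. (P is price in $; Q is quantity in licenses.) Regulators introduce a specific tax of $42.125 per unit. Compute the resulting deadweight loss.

Competitive equilibrium: 152.92 − 0.1Q = 73.52 + 0.192Q → Q* = 271.9178, P* = 125.7282.
With the tax, the buyer price exceeds the seller price by 42.125: (152.92 − 0.1Q) − (73.52 + 0.192Q) = 42.125 → Q' = 127.6541.
ΔQ = 271.9178 − 127.6541 = 144.2637; the wedge equals the tax, 42.125.
Deadweight loss = ½ × 144.2637 × 42.125 = $3038.55.

$3038.55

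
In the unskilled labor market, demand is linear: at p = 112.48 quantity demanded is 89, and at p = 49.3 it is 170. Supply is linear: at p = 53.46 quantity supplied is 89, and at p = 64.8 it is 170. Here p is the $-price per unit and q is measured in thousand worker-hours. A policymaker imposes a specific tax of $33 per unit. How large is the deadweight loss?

$591.85 thousand

Demand slope = (49.3 − 112.48)/(170 − 89) = −0.78, so p = 181.9 − 0.78q.
Supply slope = (64.8 − 53.46)/(170 − 89) = 0.14, so p = 41 + 0.14q.
Competitive equilibrium: 181.9 − 0.78q = 41 + 0.14q → q* = 153.1522, p* = 62.4413.
With the tax, the buyer price exceeds the seller price by 33: (181.9 − 0.78q) − (41 + 0.14q) = 33 → q' = 117.2826.
Δq = 153.1522 − 117.2826 = 35.8696; the wedge equals the tax, 33.
Deadweight loss = ½ × 35.8696 × 33 = $591.85 thousand.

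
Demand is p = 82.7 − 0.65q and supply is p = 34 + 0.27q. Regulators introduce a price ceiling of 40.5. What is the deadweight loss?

383.15

Competitive equilibrium: 82.7 − 0.65q = 34 + 0.27q → q* = 52.9348, p* = 48.2924.
At the ceiling p = 40.5, quantity supplied = (40.5 − 34)/0.27 = 24.0741.
Willingness to pay at q' = 24.0741: 82.7 − 0.65·24.0741 = 67.0518.
Δq = 52.9348 − 24.0741 = 28.8607; wedge = 67.0518 − 40.5 = 26.5518.
Welfare loss = ½ × 28.8607 × 26.5518 = 383.15.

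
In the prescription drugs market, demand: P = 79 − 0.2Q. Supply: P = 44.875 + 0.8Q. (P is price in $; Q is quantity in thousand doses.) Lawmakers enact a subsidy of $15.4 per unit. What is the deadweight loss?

Competitive equilibrium: 79 − 0.2Q = 44.875 + 0.8Q → Q* = 34.125, P* = 72.175.
The subsidy lowers effective supply by 15.4: P = 29.475 + 0.8Q.
New quantity: 79 − 0.2Q = 29.475 + 0.8Q → Q' = 49.525.
Overproduction ΔQ = 49.525 − 34.125 = 15.4; wedge = subsidy = 15.4.
DWL = ½ × 15.4 × 15.4 = $118.58 thousand.

$118.58 thousand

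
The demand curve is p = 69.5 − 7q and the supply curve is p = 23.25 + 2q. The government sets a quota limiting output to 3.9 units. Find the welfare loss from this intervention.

Competitive equilibrium: 69.5 − 7q = 23.25 + 2q → q* = 5.1389, p* = 33.5278.
At q = 3.9: demand price = 69.5 − 7·3.9 = 42.2; supply price = 23.25 + 2·3.9 = 31.05.
Δq = 5.1389 − 3.9 = 1.2389; wedge = 42.2 − 31.05 = 11.15.
Welfare loss = ½ × 1.2389 × 11.15 = 6.91.

6.91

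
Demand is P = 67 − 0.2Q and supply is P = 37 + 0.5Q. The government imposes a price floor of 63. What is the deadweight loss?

Competitive equilibrium: 67 − 0.2Q = 37 + 0.5Q → Q* = 42.8571, P* = 58.4286.
At the floor P = 63, quantity demanded = (67 − 63)/0.2 = 20.
Sellers' marginal cost at Q' = 20: 37 + 0.5·20 = 47.
ΔQ = 42.8571 − 20 = 22.8571; wedge = 63 − 47 = 16.
DWL = ½ × 22.8571 × 16 = 182.86.

182.86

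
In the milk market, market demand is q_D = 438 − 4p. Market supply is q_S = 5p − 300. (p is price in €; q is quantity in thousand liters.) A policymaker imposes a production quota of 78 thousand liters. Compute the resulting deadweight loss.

€230.40 thousand

In inverse form: demand p = 109.5 − 0.25q, supply p = 60 + 0.2q.
Competitive equilibrium: 109.5 − 0.25q = 60 + 0.2q → q* = 110, p* = 82.
At q = 78: demand price = 109.5 − 0.25·78 = 90; supply price = 60 + 0.2·78 = 75.6.
Δq = 110 − 78 = 32; wedge = 90 − 75.6 = 14.4.
DWL = ½ × 32 × 14.4 = €230.40 thousand.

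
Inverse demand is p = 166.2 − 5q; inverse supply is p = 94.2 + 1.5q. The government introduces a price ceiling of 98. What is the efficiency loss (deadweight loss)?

Competitive equilibrium: 166.2 − 5q = 94.2 + 1.5q → q* = 11.0769, p* = 110.8154.
At the ceiling p = 98, quantity supplied = (98 − 94.2)/1.5 = 2.5333.
Willingness to pay at q' = 2.5333: 166.2 − 5·2.5333 = 153.5335.
Δq = 11.0769 − 2.5333 = 8.5436; wedge = 153.5335 − 98 = 55.5335.
The triangle = ½ × 8.5436 × 55.5335 = 237.23.

237.23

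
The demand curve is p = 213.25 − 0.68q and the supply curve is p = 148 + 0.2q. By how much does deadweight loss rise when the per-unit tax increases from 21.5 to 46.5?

Competitive equilibrium: 213.25 − 0.68q = 148 + 0.2q → q* = 74.1477, p* = 162.8295.
For a per-unit tax t: Δq = t/0.88, so DWL = ½·t·(t/0.88) = t²/1.76.
At t = 21.5: DWL = 262.642. At t = 46.5: DWL = 1228.551.
Increase = 1228.551 − 262.642 = 965.91.

965.91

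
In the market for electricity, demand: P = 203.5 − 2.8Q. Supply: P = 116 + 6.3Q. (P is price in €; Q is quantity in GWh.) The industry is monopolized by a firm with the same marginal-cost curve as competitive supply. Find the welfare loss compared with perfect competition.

Competitive equilibrium: 203.5 − 2.8Q = 116 + 6.3Q → Q* = 9.6154, P* = 176.5769.
Marginal revenue: MR = 203.5 − 5.6Q. Set MR = MC: 203.5 − 5.6Q = 116 + 6.3Q → Q_m = 7.3529.
Price P_m = 203.5 − 2.8·7.3529 = 182.9119; MC(Q_m) = 116 + 6.3·7.3529 = 162.3233.
Competitive Q* = 9.6154, so ΔQ = 2.2625; wedge = 182.9119 − 162.3233 = 20.5886.
The triangle = ½ × 2.2625 × 20.5886 = €23.29.

€23.29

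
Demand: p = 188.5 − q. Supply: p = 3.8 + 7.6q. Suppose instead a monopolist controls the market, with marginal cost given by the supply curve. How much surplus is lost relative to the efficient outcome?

Competitive equilibrium: 188.5 − q = 3.8 + 7.6q → q* = 21.4767, p* = 167.0233.
Marginal revenue: MR = 188.5 − 2q. Set MR = MC: 188.5 − 2q = 3.8 + 7.6q → q_m = 19.2396.
Price p_m = 188.5 − 1·19.2396 = 169.2604; MC(q_m) = 3.8 + 7.6·19.2396 = 150.021.
Competitive q* = 21.4767, so Δq = 2.2371; wedge = 169.2604 − 150.021 = 19.2394.
DWL = ½ × 2.2371 × 19.2394 = 21.52.

21.52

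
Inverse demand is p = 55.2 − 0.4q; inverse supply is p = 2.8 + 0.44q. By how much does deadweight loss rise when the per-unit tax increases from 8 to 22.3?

Competitive equilibrium: 55.2 − 0.4q = 2.8 + 0.44q → q* = 62.381, p* = 30.2476.
For a per-unit tax t: Δq = t/0.84, so DWL = ½·t·(t/0.84) = t²/1.68.
At t = 8: DWL = 38.095. At t = 22.3: DWL = 296.006.
Increase = 296.006 − 38.095 = 257.91.

257.91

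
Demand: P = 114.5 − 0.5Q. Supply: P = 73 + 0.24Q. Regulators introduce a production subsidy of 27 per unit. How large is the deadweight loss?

Competitive equilibrium: 114.5 − 0.5Q = 73 + 0.24Q → Q* = 56.0811, P* = 86.4595.
The subsidy lowers effective supply by 27: P = 46 + 0.24Q.
New quantity: 114.5 − 0.5Q = 46 + 0.24Q → Q' = 92.5676.
Overproduction ΔQ = 92.5676 − 56.0811 = 36.4865; wedge = subsidy = 27.
Welfare loss = ½ × 36.4865 × 27 = 492.57.

492.57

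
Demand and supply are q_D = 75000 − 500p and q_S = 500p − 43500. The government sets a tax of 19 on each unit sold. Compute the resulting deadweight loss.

45125

In inverse form: demand p = 150 − 0.002q, supply p = 87 + 0.002q.
Competitive equilibrium: 150 − 0.002q = 87 + 0.002q → q* = 15750, p* = 118.5.
With the tax, the buyer price exceeds the seller price by 19: (150 − 0.002q) − (87 + 0.002q) = 19 → q' = 11000.
Δq = 15750 − 11000 = 4750; the wedge equals the tax, 19.
DWL = ½ × 4750 × 19 = 45125.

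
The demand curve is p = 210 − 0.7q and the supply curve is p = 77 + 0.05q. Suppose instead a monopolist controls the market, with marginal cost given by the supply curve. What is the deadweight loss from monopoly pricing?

Competitive equilibrium: 210 − 0.7q = 77 + 0.05q → q* = 177.3333, p* = 85.8667.
Marginal revenue: MR = 210 − 1.4q. Set MR = MC: 210 − 1.4q = 77 + 0.05q → q_m = 91.7241.
Price p_m = 210 − 0.7·91.7241 = 145.7931; MC(q_m) = 77 + 0.05·91.7241 = 81.5862.
Competitive q* = 177.3333, so Δq = 85.6092; wedge = 145.7931 − 81.5862 = 64.2069.
Welfare loss = ½ × 85.6092 × 64.2069 = 2748.35.

2748.35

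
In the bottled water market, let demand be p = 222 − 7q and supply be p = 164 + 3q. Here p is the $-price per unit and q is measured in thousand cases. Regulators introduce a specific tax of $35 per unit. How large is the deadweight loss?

$61.25 thousand

Competitive equilibrium: 222 − 7q = 164 + 3q → q* = 5.8, p* = 181.4.
With the tax, the buyer price exceeds the seller price by 35: (222 − 7q) − (164 + 3q) = 35 → q' = 2.3.
Δq = 5.8 − 2.3 = 3.5; the wedge equals the tax, 35.
Deadweight loss = ½ × 3.5 × 35 = $61.25 thousand.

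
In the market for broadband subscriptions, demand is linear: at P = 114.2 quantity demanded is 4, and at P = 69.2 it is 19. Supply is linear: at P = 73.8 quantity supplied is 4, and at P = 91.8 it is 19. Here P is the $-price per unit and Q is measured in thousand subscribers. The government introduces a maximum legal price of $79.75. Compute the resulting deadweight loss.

$45.62 thousand

Demand slope = (69.2 − 114.2)/(19 − 4) = −3, so P = 126.2 − 3Q.
Supply slope = (91.8 − 73.8)/(19 − 4) = 1.2, so P = 69 + 1.2Q.
Competitive equilibrium: 126.2 − 3Q = 69 + 1.2Q → Q* = 13.619, P* = 85.3429.
At the ceiling P = 79.75, quantity supplied = (79.75 − 69)/1.2 = 8.9583.
Willingness to pay at Q' = 8.9583: 126.2 − 3·8.9583 = 99.3251.
ΔQ = 13.619 − 8.9583 = 4.6607; wedge = 99.3251 − 79.75 = 19.5751.
The triangle = ½ × 4.6607 × 19.5751 = $45.62 thousand.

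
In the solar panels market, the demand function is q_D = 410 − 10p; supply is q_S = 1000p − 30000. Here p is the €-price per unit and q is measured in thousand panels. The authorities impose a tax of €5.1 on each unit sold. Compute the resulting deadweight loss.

€128.76 thousand

In inverse form: demand p = 41 − 0.1q, supply p = 30 + 0.001q.
Competitive equilibrium: 41 − 0.1q = 30 + 0.001q → q* = 108.9109, p* = 30.1089.
With the tax, the buyer price exceeds the seller price by 5.1: (41 − 0.1q) − (30 + 0.001q) = 5.1 → q' = 58.4158.
Δq = 108.9109 − 58.4158 = 50.4951; the wedge equals the tax, 5.1.
The triangle = ½ × 50.4951 × 5.1 = €128.76 thousand.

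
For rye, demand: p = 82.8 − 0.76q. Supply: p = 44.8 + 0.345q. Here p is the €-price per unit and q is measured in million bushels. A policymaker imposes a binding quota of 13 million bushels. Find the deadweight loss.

€252.77 million

Competitive equilibrium: 82.8 − 0.76q = 44.8 + 0.345q → q* = 34.3891, p* = 56.6643.
At q = 13: demand price = 82.8 − 0.76·13 = 72.92; supply price = 44.8 + 0.345·13 = 49.285.
Δq = 34.3891 − 13 = 21.3891; wedge = 72.92 − 49.285 = 23.635.
Deadweight loss = ½ × 21.3891 × 23.635 = €252.77 million.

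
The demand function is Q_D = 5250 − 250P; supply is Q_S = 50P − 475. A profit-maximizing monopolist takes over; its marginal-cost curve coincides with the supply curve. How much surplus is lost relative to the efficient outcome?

In inverse form: demand P = 21 − 0.004Q, supply P = 9.5 + 0.02Q.
Competitive equilibrium: 21 − 0.004Q = 9.5 + 0.02Q → Q* = 479.1667, P* = 19.0833.
Marginal revenue: MR = 21 − 0.008Q. Set MR = MC: 21 − 0.008Q = 9.5 + 0.02Q → Q_m = 410.7143.
Price P_m = 21 − 0.004·410.7143 = 19.3571; MC(Q_m) = 9.5 + 0.02·410.7143 = 17.7143.
Competitive Q* = 479.1667, so ΔQ = 68.4524; wedge = 19.3571 − 17.7143 = 1.6428.
Deadweight loss = ½ × 68.4524 × 1.6428 = 56.23.

56.23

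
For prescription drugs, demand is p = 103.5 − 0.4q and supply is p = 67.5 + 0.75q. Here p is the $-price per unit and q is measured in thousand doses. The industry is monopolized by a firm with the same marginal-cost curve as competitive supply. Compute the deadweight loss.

$37.53 thousand

Competitive equilibrium: 103.5 − 0.4q = 67.5 + 0.75q → q* = 31.3043, p* = 90.9783.
Marginal revenue: MR = 103.5 − 0.8q. Set MR = MC: 103.5 − 0.8q = 67.5 + 0.75q → q_m = 23.2258.
Price p_m = 103.5 − 0.4·23.2258 = 94.2097; MC(q_m) = 67.5 + 0.75·23.2258 = 84.9194.
Competitive q* = 31.3043, so Δq = 8.0785; wedge = 94.2097 − 84.9194 = 9.2903.
Deadweight loss = ½ × 8.0785 × 9.2903 = $37.53 thousand.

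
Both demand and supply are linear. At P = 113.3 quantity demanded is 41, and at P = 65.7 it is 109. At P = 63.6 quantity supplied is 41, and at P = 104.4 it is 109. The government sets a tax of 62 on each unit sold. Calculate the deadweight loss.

Demand slope = (65.7 − 113.3)/(109 − 41) = −0.7, so P = 142 − 0.7Q.
Supply slope = (104.4 − 63.6)/(109 − 41) = 0.6, so P = 39 + 0.6Q.
Competitive equilibrium: 142 − 0.7Q = 39 + 0.6Q → Q* = 79.2308, P* = 86.5385.
With the tax, the buyer price exceeds the seller price by 62: (142 − 0.7Q) − (39 + 0.6Q) = 62 → Q' = 31.5385.
ΔQ = 79.2308 − 31.5385 = 47.6923; the wedge equals the tax, 62.
Welfare loss = ½ × 47.6923 × 62 = 1478.46.

1478.46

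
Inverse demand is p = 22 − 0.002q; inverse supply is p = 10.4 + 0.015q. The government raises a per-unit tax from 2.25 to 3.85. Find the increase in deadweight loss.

Competitive equilibrium: 22 − 0.002q = 10.4 + 0.015q → q* = 682.3529, p* = 20.6353.
For a per-unit tax t: Δq = t/0.017, so DWL = ½·t·(t/0.017) = t²/0.034.
At t = 2.25: DWL = 148.897. At t = 3.85: DWL = 435.956.
Increase = 435.956 − 148.897 = 287.06.

287.06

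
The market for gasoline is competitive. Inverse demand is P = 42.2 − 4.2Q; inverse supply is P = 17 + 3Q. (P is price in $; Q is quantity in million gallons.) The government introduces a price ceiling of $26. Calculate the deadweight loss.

Competitive equilibrium: 42.2 − 4.2Q = 17 + 3Q → Q* = 3.5, P* = 27.5.
At the ceiling P = 26, quantity supplied = (26 − 17)/3 = 3.
Willingness to pay at Q' = 3: 42.2 − 4.2·3 = 29.6.
ΔQ = 3.5 − 3 = 0.5; wedge = 29.6 − 26 = 3.6.
The triangle = ½ × 0.5 × 3.6 = $0.90 million.

$0.90 million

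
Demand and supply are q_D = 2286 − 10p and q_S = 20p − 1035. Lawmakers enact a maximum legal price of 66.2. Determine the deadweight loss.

59407.50

In inverse form: demand p = 228.6 − 0.1q, supply p = 51.75 + 0.05q.
Competitive equilibrium: 228.6 − 0.1q = 51.75 + 0.05q → q* = 1179, p* = 110.7.
At the ceiling p = 66.2, quantity supplied = (66.2 − 51.75)/0.05 = 289.
Willingness to pay at q' = 289: 228.6 − 0.1·289 = 199.7.
Δq = 1179 − 289 = 890; wedge = 199.7 − 66.2 = 133.5.
Deadweight loss = ½ × 890 × 133.5 = 59407.50.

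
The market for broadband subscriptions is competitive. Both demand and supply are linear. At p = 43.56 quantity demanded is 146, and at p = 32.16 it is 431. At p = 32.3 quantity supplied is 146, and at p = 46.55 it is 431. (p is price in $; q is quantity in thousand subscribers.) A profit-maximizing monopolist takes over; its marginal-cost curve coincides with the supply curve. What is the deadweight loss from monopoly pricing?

$313.14 thousand

Demand slope = (32.16 − 43.56)/(431 − 146) = −0.04, so p = 49.4 − 0.04q.
Supply slope = (46.55 − 32.3)/(431 − 146) = 0.05, so p = 25 + 0.05q.
Competitive equilibrium: 49.4 − 0.04q = 25 + 0.05q → q* = 271.1111, p* = 38.5556.
Marginal revenue: MR = 49.4 − 0.08q. Set MR = MC: 49.4 − 0.08q = 25 + 0.05q → q_m = 187.6923.
Price p_m = 49.4 − 0.04·187.6923 = 41.8923; MC(q_m) = 25 + 0.05·187.6923 = 34.3846.
Competitive q* = 271.1111, so Δq = 83.4188; wedge = 41.8923 − 34.3846 = 7.5077.
DWL = ½ × 83.4188 × 7.5077 = $313.14 thousand.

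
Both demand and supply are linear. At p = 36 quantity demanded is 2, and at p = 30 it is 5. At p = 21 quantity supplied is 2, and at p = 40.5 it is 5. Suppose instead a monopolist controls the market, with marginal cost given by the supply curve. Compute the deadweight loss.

2.19

Demand slope = (30 − 36)/(5 − 2) = −2, so p = 40 − 2q.
Supply slope = (40.5 − 21)/(5 − 2) = 6.5, so p = 8 + 6.5q.
Competitive equilibrium: 40 − 2q = 8 + 6.5q → q* = 3.7647, p* = 32.4706.
Marginal revenue: MR = 40 − 4q. Set MR = MC: 40 − 4q = 8 + 6.5q → q_m = 3.0476.
Price p_m = 40 − 2·3.0476 = 33.9048; MC(q_m) = 8 + 6.5·3.0476 = 27.8094.
Competitive q* = 3.7647, so Δq = 0.7171; wedge = 33.9048 − 27.8094 = 6.0954.
DWL = ½ × 0.7171 × 6.0954 = 2.19.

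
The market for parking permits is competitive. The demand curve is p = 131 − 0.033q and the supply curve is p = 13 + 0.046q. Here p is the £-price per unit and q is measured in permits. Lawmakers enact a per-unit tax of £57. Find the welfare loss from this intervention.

£20563.29

Competitive equilibrium: 131 − 0.033q = 13 + 0.046q → q* = 1493.6709, p* = 81.7089.
With the tax, the buyer price exceeds the seller price by 57: (131 − 0.033q) − (13 + 0.046q) = 57 → q' = 772.1519.
Δq = 1493.6709 − 772.1519 = 721.519; the wedge equals the tax, 57.
The triangle = ½ × 721.519 × 57 = £20563.29.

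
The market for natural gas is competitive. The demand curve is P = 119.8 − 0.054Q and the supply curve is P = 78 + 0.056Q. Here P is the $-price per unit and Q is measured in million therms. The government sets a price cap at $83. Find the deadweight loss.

Competitive equilibrium: 119.8 − 0.054Q = 78 + 0.056Q → Q* = 380, P* = 99.28.
At the ceiling P = 83, quantity supplied = (83 − 78)/0.056 = 89.28571.
Willingness to pay at Q' = 89.28571: 119.8 − 0.054·89.28571 = 114.97857.
ΔQ = 380 − 89.28571 = 290.71429; wedge = 114.97857 − 83 = 31.97857.
Deadweight loss = ½ × 290.71429 × 31.97857 = $4648.31 million.

$4648.31 million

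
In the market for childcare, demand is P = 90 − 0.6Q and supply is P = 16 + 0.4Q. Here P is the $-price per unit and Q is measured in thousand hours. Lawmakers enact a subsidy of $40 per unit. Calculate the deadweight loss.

Competitive equilibrium: 90 − 0.6Q = 16 + 0.4Q → Q* = 74, P* = 45.6.
The subsidy lowers effective supply by 40: P = 0.4Q − 24.
New quantity: 90 − 0.6Q = 0.4Q − 24 → Q' = 114.
Overproduction ΔQ = 114 − 74 = 40; wedge = subsidy = 40.
Welfare loss = ½ × 40 × 40 = $800 thousand.

$800 thousand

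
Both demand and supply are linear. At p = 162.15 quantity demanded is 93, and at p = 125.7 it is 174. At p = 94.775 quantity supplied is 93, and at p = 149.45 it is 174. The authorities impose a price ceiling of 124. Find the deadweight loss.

154.86

Demand slope = (125.7 − 162.15)/(174 − 93) = −0.45, so p = 204 − 0.45q.
Supply slope = (149.45 − 94.775)/(174 − 93) = 0.675, so p = 32 + 0.675q.
Competitive equilibrium: 204 − 0.45q = 32 + 0.675q → q* = 152.8889, p* = 135.2.
At the ceiling p = 124, quantity supplied = (124 − 32)/0.675 = 136.2963.
Willingness to pay at q' = 136.2963: 204 − 0.45·136.2963 = 142.6667.
Δq = 152.8889 − 136.2963 = 16.5926; wedge = 142.6667 − 124 = 18.6667.
The triangle = ½ × 16.5926 × 18.6667 = 154.86.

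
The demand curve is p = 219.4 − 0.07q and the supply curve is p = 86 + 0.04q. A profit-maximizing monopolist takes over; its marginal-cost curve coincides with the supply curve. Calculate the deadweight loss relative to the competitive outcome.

Competitive equilibrium: 219.4 − 0.07q = 86 + 0.04q → q* = 1212.72727, p* = 134.50909.
Marginal revenue: MR = 219.4 − 0.14q. Set MR = MC: 219.4 − 0.14q = 86 + 0.04q → q_m = 741.11111.
Price p_m = 219.4 − 0.07·741.11111 = 167.52222; MC(q_m) = 86 + 0.04·741.11111 = 115.64444.
Competitive q* = 1212.72727, so Δq = 471.61616; wedge = 167.52222 − 115.64444 = 51.87778.
The triangle = ½ × 471.61616 × 51.87778 = 12233.20.

12233.20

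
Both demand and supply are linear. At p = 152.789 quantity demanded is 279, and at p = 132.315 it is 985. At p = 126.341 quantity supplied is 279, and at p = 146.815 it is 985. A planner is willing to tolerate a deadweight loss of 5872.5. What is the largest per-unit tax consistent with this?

26.1

Demand slope = (132.315 − 152.789)/(985 − 279) = −0.029, so p = 160.88 − 0.029q.
Supply slope = (146.815 − 126.341)/(985 − 279) = 0.029, so p = 118.25 + 0.029q.
Competitive equilibrium: 160.88 − 0.029q = 118.25 + 0.029q → q* = 735, p* = 139.565.
A tax t gives Δq = t/0.058 and wedge t, so DWL = t²/0.116.
t²/0.116 = 5872.5 → t² = 681.21 → t = 26.1.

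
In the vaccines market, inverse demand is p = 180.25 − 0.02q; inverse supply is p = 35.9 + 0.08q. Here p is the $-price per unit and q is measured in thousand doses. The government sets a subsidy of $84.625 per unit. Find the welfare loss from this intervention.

Competitive equilibrium: 180.25 − 0.02q = 35.9 + 0.08q → q* = 1443.5, p* = 151.38.
The subsidy lowers effective supply by 84.625: p = 0.08q − 48.725.
New quantity: 180.25 − 0.02q = 0.08q − 48.725 → q' = 2289.75.
Overproduction Δq = 2289.75 − 1443.5 = 846.25; wedge = subsidy = 84.625.
Deadweight loss = ½ × 846.25 × 84.625 = $35806.95 thousand.

$35806.95 thousand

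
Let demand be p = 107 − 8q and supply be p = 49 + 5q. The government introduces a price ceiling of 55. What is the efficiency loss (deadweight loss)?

69.14

Competitive equilibrium: 107 − 8q = 49 + 5q → q* = 4.4615, p* = 71.3077.
At the ceiling p = 55, quantity supplied = (55 − 49)/5 = 1.2.
Willingness to pay at q' = 1.2: 107 − 8·1.2 = 97.4.
Δq = 4.4615 − 1.2 = 3.2615; wedge = 97.4 − 55 = 42.4.
Deadweight loss = ½ × 3.2615 × 42.4 = 69.14.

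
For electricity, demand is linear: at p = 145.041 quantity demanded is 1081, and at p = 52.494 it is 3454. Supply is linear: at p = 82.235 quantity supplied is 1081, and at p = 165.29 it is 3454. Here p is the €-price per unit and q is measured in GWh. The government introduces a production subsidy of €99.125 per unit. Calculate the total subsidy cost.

Demand slope = (52.494 − 145.041)/(3454 − 1081) = −0.039, so p = 187.2 − 0.039q.
Supply slope = (165.29 − 82.235)/(3454 − 1081) = 0.035, so p = 44.4 + 0.035q.
Competitive equilibrium: 187.2 − 0.039q = 44.4 + 0.035q → q* = 1929.7297, p* = 111.9405.
The subsidy lowers effective supply by 99.125: p = 0.035q − 54.725.
New quantity: 187.2 − 0.039q = 0.035q − 54.725 → q' = 3269.2568.
Total subsidy cost = 99.125 × 3269.2568 = €324065.08.

€324065.08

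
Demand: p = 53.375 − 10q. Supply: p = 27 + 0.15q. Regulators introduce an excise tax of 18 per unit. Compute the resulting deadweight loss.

Competitive equilibrium: 53.375 − 10q = 27 + 0.15q → q* = 2.5985, p* = 27.3898.
With the tax, the buyer price exceeds the seller price by 18: (53.375 − 10q) − (27 + 0.15q) = 18 → q' = 0.8251.
Δq = 2.5985 − 0.8251 = 1.7734; the wedge equals the tax, 18.
DWL = ½ × 1.7734 × 18 = 15.96.

15.96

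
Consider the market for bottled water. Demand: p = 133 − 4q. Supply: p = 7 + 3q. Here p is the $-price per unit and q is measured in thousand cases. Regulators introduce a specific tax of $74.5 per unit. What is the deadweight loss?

Competitive equilibrium: 133 − 4q = 7 + 3q → q* = 18, p* = 61.
With the tax, the buyer price exceeds the seller price by 74.5: (133 − 4q) − (7 + 3q) = 74.5 → q' = 7.3571.
Δq = 18 − 7.3571 = 10.6429; the wedge equals the tax, 74.5.
Deadweight loss = ½ × 10.6429 × 74.5 = $396.45 thousand.

$396.45 thousand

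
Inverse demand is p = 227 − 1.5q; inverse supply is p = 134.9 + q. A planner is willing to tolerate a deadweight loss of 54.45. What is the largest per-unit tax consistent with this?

16.5

Competitive equilibrium: 227 − 1.5q = 134.9 + q → q* = 36.84, p* = 171.74.
A tax t gives Δq = t/2.5 and wedge t, so DWL = t²/5.
t²/5 = 54.45 → t² = 272.25 → t = 16.5.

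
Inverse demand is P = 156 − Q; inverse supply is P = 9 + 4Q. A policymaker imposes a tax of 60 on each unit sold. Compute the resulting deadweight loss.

Competitive equilibrium: 156 − Q = 9 + 4Q → Q* = 29.4, P* = 126.6.
With the tax, the buyer price exceeds the seller price by 60: (156 − Q) − (9 + 4Q) = 60 → Q' = 17.4.
ΔQ = 29.4 − 17.4 = 12; the wedge equals the tax, 60.
The triangle = ½ × 12 × 60 = 360.

360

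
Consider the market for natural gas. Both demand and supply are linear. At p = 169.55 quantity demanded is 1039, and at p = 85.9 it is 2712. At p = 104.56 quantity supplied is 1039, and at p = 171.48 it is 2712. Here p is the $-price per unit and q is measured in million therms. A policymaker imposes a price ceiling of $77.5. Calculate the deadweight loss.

Demand slope = (85.9 − 169.55)/(2712 − 1039) = −0.05, so p = 221.5 − 0.05q.
Supply slope = (171.48 − 104.56)/(2712 − 1039) = 0.04, so p = 63 + 0.04q.
Competitive equilibrium: 221.5 − 0.05q = 63 + 0.04q → q* = 1761.1111, p* = 133.4444.
At the ceiling p = 77.5, quantity supplied = (77.5 − 63)/0.04 = 362.5.
Willingness to pay at q' = 362.5: 221.5 − 0.05·362.5 = 203.375.
Δq = 1761.1111 − 362.5 = 1398.6111; wedge = 203.375 − 77.5 = 125.875.
Deadweight loss = ½ × 1398.6111 × 125.875 = $88025.09 million.

$88025.09 million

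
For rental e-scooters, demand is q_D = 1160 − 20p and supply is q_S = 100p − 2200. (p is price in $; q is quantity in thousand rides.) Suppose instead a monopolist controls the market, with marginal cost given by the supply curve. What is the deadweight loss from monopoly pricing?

In inverse form: demand p = 58 − 0.05q, supply p = 22 + 0.01q.
Competitive equilibrium: 58 − 0.05q = 22 + 0.01q → q* = 600, p* = 28.
Marginal revenue: MR = 58 − 0.1q. Set MR = MC: 58 − 0.1q = 22 + 0.01q → q_m = 327.27273.
Price p_m = 58 − 0.05·327.27273 = 41.63636; MC(q_m) = 22 + 0.01·327.27273 = 25.27273.
Competitive q* = 600, so Δq = 272.72727; wedge = 41.63636 − 25.27273 = 16.36363.
DWL = ½ × 272.72727 × 16.36363 = $2231.40 thousand.

$2231.40 thousand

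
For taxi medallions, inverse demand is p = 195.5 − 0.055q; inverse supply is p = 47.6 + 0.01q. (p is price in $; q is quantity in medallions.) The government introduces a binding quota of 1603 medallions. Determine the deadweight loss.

$14693.28

Competitive equilibrium: 195.5 − 0.055q = 47.6 + 0.01q → q* = 2275.3846, p* = 70.3538.
At q = 1603: demand price = 195.5 − 0.055·1603 = 107.335; supply price = 47.6 + 0.01·1603 = 63.63.
Δq = 2275.3846 − 1603 = 672.3846; wedge = 107.335 − 63.63 = 43.705.
DWL = ½ × 672.3846 × 43.705 = $14693.28.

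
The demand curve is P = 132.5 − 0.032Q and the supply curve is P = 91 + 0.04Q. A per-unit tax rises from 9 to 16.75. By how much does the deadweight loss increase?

1385.85

Competitive equilibrium: 132.5 − 0.032Q = 91 + 0.04Q → Q* = 576.3889, P* = 114.0556.
For a per-unit tax t: ΔQ = t/0.072, so DWL = ½·t·(t/0.072) = t²/0.144.
At t = 9: DWL = 562.5. At t = 16.75: DWL = 1948.351.
Increase = 1948.351 − 562.5 = 1385.85.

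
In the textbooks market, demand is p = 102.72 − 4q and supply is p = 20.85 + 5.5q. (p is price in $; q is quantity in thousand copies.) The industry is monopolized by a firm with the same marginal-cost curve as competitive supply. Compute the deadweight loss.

Competitive equilibrium: 102.72 − 4q = 20.85 + 5.5q → q* = 8.6179, p* = 68.2484.
Marginal revenue: MR = 102.72 − 8q. Set MR = MC: 102.72 − 8q = 20.85 + 5.5q → q_m = 6.0644.
Price p_m = 102.72 − 4·6.0644 = 78.4624; MC(q_m) = 20.85 + 5.5·6.0644 = 54.2042.
Competitive q* = 8.6179, so Δq = 2.5535; wedge = 78.4624 − 54.2042 = 24.2582.
Deadweight loss = ½ × 2.5535 × 24.2582 = $30.97 thousand.

$30.97 thousand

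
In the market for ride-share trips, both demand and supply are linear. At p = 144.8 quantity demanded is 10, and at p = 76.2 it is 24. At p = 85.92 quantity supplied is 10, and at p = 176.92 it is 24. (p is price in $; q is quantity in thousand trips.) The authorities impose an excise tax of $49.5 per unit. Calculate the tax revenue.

Demand slope = (76.2 − 144.8)/(24 − 10) = −4.9, so p = 193.8 − 4.9q.
Supply slope = (176.92 − 85.92)/(24 − 10) = 6.5, so p = 20.92 + 6.5q.
Competitive equilibrium: 193.8 − 4.9q = 20.92 + 6.5q → q* = 15.1649, p* = 119.4919.
With the tax, the buyer price exceeds the seller price by 49.5: (193.8 − 4.9q) − (20.92 + 6.5q) = 49.5 → q' = 10.8228.
Tax revenue = 49.5 × 10.8228 = $535.73 thousand.

$535.73 thousand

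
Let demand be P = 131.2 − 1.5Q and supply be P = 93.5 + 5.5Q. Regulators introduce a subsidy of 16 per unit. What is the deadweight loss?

Competitive equilibrium: 131.2 − 1.5Q = 93.5 + 5.5Q → Q* = 5.3857, P* = 123.1214.
The subsidy lowers effective supply by 16: P = 77.5 + 5.5Q.
New quantity: 131.2 − 1.5Q = 77.5 + 5.5Q → Q' = 7.6714.
Overproduction ΔQ = 7.6714 − 5.3857 = 2.2857; wedge = subsidy = 16.
The triangle = ½ × 2.2857 × 16 = 18.29.

18.29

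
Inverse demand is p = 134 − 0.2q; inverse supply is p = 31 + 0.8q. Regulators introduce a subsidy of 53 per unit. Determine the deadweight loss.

1404.50

Competitive equilibrium: 134 − 0.2q = 31 + 0.8q → q* = 103, p* = 113.4.
The subsidy lowers effective supply by 53: p = 0.8q − 22.
New quantity: 134 − 0.2q = 0.8q − 22 → q' = 156.
Overproduction Δq = 156 − 103 = 53; wedge = subsidy = 53.
The triangle = ½ × 53 × 53 = 1404.50.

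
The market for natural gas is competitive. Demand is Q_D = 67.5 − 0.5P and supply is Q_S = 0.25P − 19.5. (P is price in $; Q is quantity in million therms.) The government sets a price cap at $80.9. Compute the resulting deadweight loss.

$231 million

In inverse form: demand P = 135 − 2Q, supply P = 78 + 4Q.
Competitive equilibrium: 135 − 2Q = 78 + 4Q → Q* = 9.5, P* = 116.
At the ceiling P = 80.9, quantity supplied = (80.9 − 78)/4 = 0.725.
Willingness to pay at Q' = 0.725: 135 − 2·0.725 = 133.55.
ΔQ = 9.5 − 0.725 = 8.775; wedge = 133.55 − 80.9 = 52.65.
DWL = ½ × 8.775 × 52.65 = $231 million.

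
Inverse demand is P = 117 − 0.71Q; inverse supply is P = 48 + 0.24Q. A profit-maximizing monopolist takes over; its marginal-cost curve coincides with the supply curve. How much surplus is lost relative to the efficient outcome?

Competitive equilibrium: 117 − 0.71Q = 48 + 0.24Q → Q* = 72.6316, P* = 65.4316.
Marginal revenue: MR = 117 − 1.42Q. Set MR = MC: 117 − 1.42Q = 48 + 0.24Q → Q_m = 41.5663.
Price P_m = 117 − 0.71·41.5663 = 87.4879; MC(Q_m) = 48 + 0.24·41.5663 = 57.9759.
Competitive Q* = 72.6316, so ΔQ = 31.0653; wedge = 87.4879 − 57.9759 = 29.512.
DWL = ½ × 31.0653 × 29.512 = 458.40.

458.40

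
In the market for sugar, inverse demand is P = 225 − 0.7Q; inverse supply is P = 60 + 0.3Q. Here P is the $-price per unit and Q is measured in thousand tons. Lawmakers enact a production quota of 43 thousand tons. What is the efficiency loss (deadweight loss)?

$7442 thousand

Competitive equilibrium: 225 − 0.7Q = 60 + 0.3Q → Q* = 165, P* = 109.5.
At Q = 43: demand price = 225 − 0.7·43 = 194.9; supply price = 60 + 0.3·43 = 72.9.
ΔQ = 165 − 43 = 122; wedge = 194.9 − 72.9 = 122.
Welfare loss = ½ × 122 × 122 = $7442 thousand.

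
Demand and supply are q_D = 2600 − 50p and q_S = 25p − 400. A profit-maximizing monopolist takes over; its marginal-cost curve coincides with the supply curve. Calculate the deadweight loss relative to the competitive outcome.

In inverse form: demand p = 52 − 0.02q, supply p = 16 + 0.04q.
Competitive equilibrium: 52 − 0.02q = 16 + 0.04q → q* = 600, p* = 40.
Marginal revenue: MR = 52 − 0.04q. Set MR = MC: 52 − 0.04q = 16 + 0.04q → q_m = 450.
Price p_m = 52 − 0.02·450 = 43; MC(q_m) = 16 + 0.04·450 = 34.
Competitive q* = 600, so Δq = 150; wedge = 43 − 34 = 9.
Welfare loss = ½ × 150 × 9 = 675.

675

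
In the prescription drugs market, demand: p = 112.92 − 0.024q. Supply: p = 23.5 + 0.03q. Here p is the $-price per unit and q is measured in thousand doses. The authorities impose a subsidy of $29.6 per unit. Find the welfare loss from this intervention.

Competitive equilibrium: 112.92 − 0.024q = 23.5 + 0.03q → q* = 1655.9259, p* = 73.1778.
The subsidy lowers effective supply by 29.6: p = 0.03q − 6.1.
New quantity: 112.92 − 0.024q = 0.03q − 6.1 → q' = 2204.0741.
Overproduction Δq = 2204.0741 − 1655.9259 = 548.1482; wedge = subsidy = 29.6.
Deadweight loss = ½ × 548.1482 × 29.6 = $8112.59 thousand.

$8112.59 thousand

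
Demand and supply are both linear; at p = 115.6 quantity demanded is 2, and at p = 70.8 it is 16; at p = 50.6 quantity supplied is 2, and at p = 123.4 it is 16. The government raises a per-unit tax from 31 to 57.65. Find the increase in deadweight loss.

Demand slope = (70.8 − 115.6)/(16 − 2) = −3.2, so p = 122 − 3.2q.
Supply slope = (123.4 − 50.6)/(16 − 2) = 5.2, so p = 40.2 + 5.2q.
Competitive equilibrium: 122 − 3.2q = 40.2 + 5.2q → q* = 9.7381, p* = 90.8381.
For a per-unit tax t: Δq = t/8.4, so DWL = ½·t·(t/8.4) = t²/16.8.
At t = 31: DWL = 57.202. At t = 57.65: DWL = 197.829.
Increase = 197.829 − 57.202 = 140.63.

140.63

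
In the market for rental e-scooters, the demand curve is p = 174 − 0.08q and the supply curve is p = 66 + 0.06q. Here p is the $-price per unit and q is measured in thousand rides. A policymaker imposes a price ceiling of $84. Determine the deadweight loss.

$15557.14 thousand

Competitive equilibrium: 174 − 0.08q = 66 + 0.06q → q* = 771.4286, p* = 112.2857.
At the ceiling p = 84, quantity supplied = (84 − 66)/0.06 = 300.
Willingness to pay at q' = 300: 174 − 0.08·300 = 150.
Δq = 771.4286 − 300 = 471.4286; wedge = 150 − 84 = 66.
The triangle = ½ × 471.4286 × 66 = $15557.14 thousand.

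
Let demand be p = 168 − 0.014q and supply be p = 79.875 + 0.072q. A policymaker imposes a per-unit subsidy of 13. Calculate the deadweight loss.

982.56

Competitive equilibrium: 168 − 0.014q = 79.875 + 0.072q → q* = 1024.7093, p* = 153.6541.
The subsidy lowers effective supply by 13: p = 66.875 + 0.072q.
New quantity: 168 − 0.014q = 66.875 + 0.072q → q' = 1175.8721.
Overproduction Δq = 1175.8721 − 1024.7093 = 151.1628; wedge = subsidy = 13.
Welfare loss = ½ × 151.1628 × 13 = 982.56.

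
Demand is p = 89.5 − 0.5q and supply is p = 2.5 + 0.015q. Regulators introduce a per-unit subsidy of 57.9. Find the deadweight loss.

3254.77

Competitive equilibrium: 89.5 − 0.5q = 2.5 + 0.015q → q* = 168.932, p* = 5.034.
The subsidy lowers effective supply by 57.9: p = 0.015q − 55.4.
New quantity: 89.5 − 0.5q = 0.015q − 55.4 → q' = 281.3592.
Overproduction Δq = 281.3592 − 168.932 = 112.4272; wedge = subsidy = 57.9.
Deadweight loss = ½ × 112.4272 × 57.9 = 3254.77.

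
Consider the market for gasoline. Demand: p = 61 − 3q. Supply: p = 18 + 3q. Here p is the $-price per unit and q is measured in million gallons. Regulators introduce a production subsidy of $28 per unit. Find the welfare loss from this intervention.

$65.33 million

Competitive equilibrium: 61 − 3q = 18 + 3q → q* = 7.1667, p* = 39.5.
The subsidy lowers effective supply by 28: p = 3q − 10.
New quantity: 61 − 3q = 3q − 10 → q' = 11.8333.
Overproduction Δq = 11.8333 − 7.1667 = 4.6666; wedge = subsidy = 28.
Deadweight loss = ½ × 4.6666 × 28 = $65.33 million.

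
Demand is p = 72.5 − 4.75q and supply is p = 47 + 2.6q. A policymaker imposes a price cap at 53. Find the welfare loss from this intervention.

Competitive equilibrium: 72.5 − 4.75q = 47 + 2.6q → q* = 3.4694, p* = 56.0204.
At the ceiling p = 53, quantity supplied = (53 − 47)/2.6 = 2.3077.
Willingness to pay at q' = 2.3077: 72.5 − 4.75·2.3077 = 61.5384.
Δq = 3.4694 − 2.3077 = 1.1617; wedge = 61.5384 − 53 = 8.5384.
Deadweight loss = ½ × 1.1617 × 8.5384 = 4.96.

4.96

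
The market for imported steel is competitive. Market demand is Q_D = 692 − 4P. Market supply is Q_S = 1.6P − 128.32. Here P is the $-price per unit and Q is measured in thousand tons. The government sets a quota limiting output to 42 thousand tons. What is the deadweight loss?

In inverse form: demand P = 173 − 0.25Q, supply P = 80.2 + 0.625Q.
Competitive equilibrium: 173 − 0.25Q = 80.2 + 0.625Q → Q* = 106.0571, P* = 146.4857.
At Q = 42: demand price = 173 − 0.25·42 = 162.5; supply price = 80.2 + 0.625·42 = 106.45.
ΔQ = 106.0571 − 42 = 64.0571; wedge = 162.5 − 106.45 = 56.05.
The triangle = ½ × 64.0571 × 56.05 = $1795.20 thousand.

$1795.20 thousand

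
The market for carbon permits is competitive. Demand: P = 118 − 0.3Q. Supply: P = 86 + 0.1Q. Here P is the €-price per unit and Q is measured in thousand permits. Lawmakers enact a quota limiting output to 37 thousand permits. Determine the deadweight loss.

€369.80 thousand

Competitive equilibrium: 118 − 0.3Q = 86 + 0.1Q → Q* = 80, P* = 94.
At Q = 37: demand price = 118 − 0.3·37 = 106.9; supply price = 86 + 0.1·37 = 89.7.
ΔQ = 80 − 37 = 43; wedge = 106.9 − 89.7 = 17.2.
Deadweight loss = ½ × 43 × 17.2 = €369.80 thousand.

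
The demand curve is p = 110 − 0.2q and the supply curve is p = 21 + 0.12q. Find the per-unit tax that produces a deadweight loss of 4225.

Competitive equilibrium: 110 − 0.2q = 21 + 0.12q → q* = 278.125, p* = 54.375.
A tax t gives Δq = t/0.32 and wedge t, so DWL = t²/0.64.
t²/0.64 = 4225 → t² = 2704 → t = 52.

52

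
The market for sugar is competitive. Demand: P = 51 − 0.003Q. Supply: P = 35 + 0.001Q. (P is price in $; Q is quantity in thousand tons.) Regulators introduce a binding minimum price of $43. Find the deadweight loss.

$3555.56 thousand

Competitive equilibrium: 51 − 0.003Q = 35 + 0.001Q → Q* = 4000, P* = 39.
At the floor P = 43, quantity demanded = (51 − 43)/0.003 = 2666.666667.
Sellers' marginal cost at Q' = 2666.666667: 35 + 0.001·2666.666667 = 37.666667.
ΔQ = 4000 − 2666.666667 = 1333.333333; wedge = 43 − 37.666667 = 5.333333.
DWL = ½ × 1333.333333 × 5.333333 = $3555.56 thousand.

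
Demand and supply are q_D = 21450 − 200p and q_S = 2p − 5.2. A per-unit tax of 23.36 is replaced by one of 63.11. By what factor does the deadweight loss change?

7.299

In inverse form: demand p = 107.25 − 0.005q, supply p = 2.6 + 0.5q.
Competitive equilibrium: 107.25 − 0.005q = 2.6 + 0.5q → q* = 207.2277, p* = 106.2139.
For a per-unit tax t: Δq = t/0.505, so DWL = ½·t·(t/0.505) = t²/1.01.
At t = 23.36: DWL = 540.287. At t = 63.11: DWL = 3943.438.
Ratio = (63.11/23.36)² = 7.299.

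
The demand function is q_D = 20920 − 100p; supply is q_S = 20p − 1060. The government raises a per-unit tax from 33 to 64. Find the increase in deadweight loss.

In inverse form: demand p = 209.2 − 0.01q, supply p = 53 + 0.05q.
Competitive equilibrium: 209.2 − 0.01q = 53 + 0.05q → q* = 2603.3333, p* = 183.1667.
For a per-unit tax t: Δq = t/0.06, so DWL = ½·t·(t/0.06) = t²/0.12.
At t = 33: DWL = 9075. At t = 64: DWL = 34133.333.
Increase = 34133.333 − 9075 = 25058.33.

25058.33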